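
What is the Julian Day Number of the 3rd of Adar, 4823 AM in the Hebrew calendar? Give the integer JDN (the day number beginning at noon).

2109354

Equivalently 11 February 1063 (proleptic Gregorian).
JDN 2451545 is 1 January 2000 CE (Gregorian); the target day is −342191 days from there, so JDN = 2109354.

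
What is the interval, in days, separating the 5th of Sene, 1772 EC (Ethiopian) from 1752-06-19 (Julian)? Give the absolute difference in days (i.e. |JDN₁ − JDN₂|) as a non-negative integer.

10207

First date → JDN 2371353; second date → JDN 2361146.
The interval is |2371353 − 2361146| = 10207 days.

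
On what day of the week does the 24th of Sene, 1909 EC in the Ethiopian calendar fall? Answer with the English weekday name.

Sunday

Equivalently 1 July 1917 Gregorian, JDN 2421411.
JDN 2421411 mod 7 = 6, and JDN 0 was a Monday, so this is a Sunday.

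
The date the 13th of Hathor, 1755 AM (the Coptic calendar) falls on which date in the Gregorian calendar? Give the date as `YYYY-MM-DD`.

Julian Day Number of the source date = 2465750.
Converting JDN 2465750 to the Gregorian calendar gives 22 November 2038 CE.

2038-11-22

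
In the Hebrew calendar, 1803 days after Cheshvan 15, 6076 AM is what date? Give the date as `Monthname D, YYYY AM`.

Counting 1803 days forward from JDN 2566912 reaches JDN 2568715, which is Tishrei 17, 6081 AM.

Tishrei 17, 6081 AM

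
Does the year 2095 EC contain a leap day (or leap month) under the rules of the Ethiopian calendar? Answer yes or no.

yes

2095 mod 4 = 3; in the Ethiopian calendar a year is leap when year mod 4 = 3, so it is a leap year.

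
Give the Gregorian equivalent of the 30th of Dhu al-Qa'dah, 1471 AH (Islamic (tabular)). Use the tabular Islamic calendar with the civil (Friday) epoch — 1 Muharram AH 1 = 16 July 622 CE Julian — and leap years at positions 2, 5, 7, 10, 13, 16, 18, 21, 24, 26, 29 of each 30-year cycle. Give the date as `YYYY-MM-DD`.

2049-08-29

Julian Day Number of the source date = 2469683.
Converting JDN 2469683 to the Gregorian calendar gives 29 August 2049 CE.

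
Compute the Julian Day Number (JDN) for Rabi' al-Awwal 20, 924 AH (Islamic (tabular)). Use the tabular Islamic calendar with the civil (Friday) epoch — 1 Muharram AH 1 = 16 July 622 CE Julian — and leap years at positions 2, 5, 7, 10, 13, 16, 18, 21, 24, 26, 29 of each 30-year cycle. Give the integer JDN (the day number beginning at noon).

Equivalently 11 April 1518 (proleptic Gregorian).
JDN 2299161 is 15 October 1582 CE (Gregorian); the target day is −23563 days from there, so JDN = 2275598.

2275598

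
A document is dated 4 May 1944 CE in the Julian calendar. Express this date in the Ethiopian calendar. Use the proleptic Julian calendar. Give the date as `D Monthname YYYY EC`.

The source date corresponds to 17 May 1944 in the Gregorian calendar (JDN 2431228).
That day falls on 9 Ginbot 1936 EC in the Ethiopian calendar.

9 Ginbot 1936 EC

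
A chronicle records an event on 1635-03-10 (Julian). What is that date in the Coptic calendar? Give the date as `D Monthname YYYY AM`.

The source date corresponds to 20 March 1635 in the Gregorian calendar (JDN 2318310).
That day falls on 14 Paremhat 1351 AM in the Coptic calendar.

14 Paremhat 1351 AM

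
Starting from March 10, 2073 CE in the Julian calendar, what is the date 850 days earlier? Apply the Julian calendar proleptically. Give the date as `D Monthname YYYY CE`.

11 November 2070 CE

JDN of March 10, 2073 CE = 2478290.
2478290 − 850 = 2477440.
JDN 2477440 in the Julian calendar is 11 November 2070 CE.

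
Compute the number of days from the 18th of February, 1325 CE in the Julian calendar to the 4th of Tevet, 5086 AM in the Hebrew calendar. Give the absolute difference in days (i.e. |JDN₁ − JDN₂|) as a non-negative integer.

296

First date → JDN 2205063; second date → JDN 2205359.
The interval is |2205063 − 2205359| = 296 days.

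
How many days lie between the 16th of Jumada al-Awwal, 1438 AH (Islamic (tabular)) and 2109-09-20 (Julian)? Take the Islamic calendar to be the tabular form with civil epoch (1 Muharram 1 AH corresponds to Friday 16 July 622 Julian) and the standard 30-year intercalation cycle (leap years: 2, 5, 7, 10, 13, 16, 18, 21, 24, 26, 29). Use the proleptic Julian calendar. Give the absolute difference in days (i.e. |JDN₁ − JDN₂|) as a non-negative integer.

33835

First date → JDN 2457798; second date → JDN 2491633.
The interval is |2457798 − 2491633| = 33835 days.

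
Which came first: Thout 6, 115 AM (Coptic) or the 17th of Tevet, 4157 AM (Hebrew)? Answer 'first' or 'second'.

second

Converting both to JDN: 1866673 vs 1866066; the smaller is the second.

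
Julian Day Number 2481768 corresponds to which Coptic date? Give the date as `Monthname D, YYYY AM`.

Thout 20, 1799 AM

The Gregorian equivalent of JDN 2481768 is 30 September 2082.
In the Coptic calendar that day is Thout 20, 1799 AM.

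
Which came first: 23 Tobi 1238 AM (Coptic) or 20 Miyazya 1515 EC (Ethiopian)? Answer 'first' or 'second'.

Converting both to JDN: 2276986 vs 2277438; the smaller is the first.

first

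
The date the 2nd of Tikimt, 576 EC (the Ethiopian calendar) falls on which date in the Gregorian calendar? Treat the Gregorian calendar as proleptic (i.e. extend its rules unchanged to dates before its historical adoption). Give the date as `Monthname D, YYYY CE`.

Julian Day Number of the source date = 1934271.
Converting JDN 1934271 to the Gregorian calendar gives 2 October 583 CE.

October 2, 583 CE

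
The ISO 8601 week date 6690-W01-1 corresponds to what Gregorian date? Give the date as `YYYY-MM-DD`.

ISO week 1 of 6690 is the week containing the first Thursday of 6690.
Week 1, day 1 (Monday) lands on 6689-12-30.

6689-12-30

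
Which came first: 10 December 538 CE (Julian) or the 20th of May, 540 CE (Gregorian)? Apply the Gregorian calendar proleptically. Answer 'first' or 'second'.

first

Converting both to JDN: 1917906 vs 1918431; the smaller is the first.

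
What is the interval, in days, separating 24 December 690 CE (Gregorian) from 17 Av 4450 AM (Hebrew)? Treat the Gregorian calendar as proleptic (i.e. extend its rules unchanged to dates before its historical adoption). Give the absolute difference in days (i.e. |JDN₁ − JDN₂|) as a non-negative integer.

145

JDN of the first date = 1973435.
JDN of the second date = 1973290.
|1973290 − 1973435| = 145.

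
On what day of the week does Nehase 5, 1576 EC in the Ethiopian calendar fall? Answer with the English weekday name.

Wednesday

In the Gregorian calendar this is 8 August 1584 (JDN 2299824).
2299824 ≡ 2 (mod 7); counting from Monday = 0 gives Wednesday.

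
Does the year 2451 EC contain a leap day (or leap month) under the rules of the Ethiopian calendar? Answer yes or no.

2451 mod 4 = 3; in the Ethiopian calendar a year is leap when year mod 4 = 3, so it is a leap year.

yes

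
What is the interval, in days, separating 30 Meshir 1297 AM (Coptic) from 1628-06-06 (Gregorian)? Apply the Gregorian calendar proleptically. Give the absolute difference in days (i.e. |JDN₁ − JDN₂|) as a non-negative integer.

First date → JDN 2298573; second date → JDN 2315832.
The interval is |2298573 − 2315832| = 17259 days.

17259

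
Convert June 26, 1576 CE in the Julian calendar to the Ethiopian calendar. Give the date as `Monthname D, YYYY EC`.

Both dates share Julian Day Number 2296869; in the Ethiopian calendar that is 2 Hamle 1568 EC.

Hamle 2, 1568 EC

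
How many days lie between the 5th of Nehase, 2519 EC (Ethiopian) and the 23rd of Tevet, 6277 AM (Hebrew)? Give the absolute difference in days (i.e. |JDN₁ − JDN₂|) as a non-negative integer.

First date → JDN 2644254; second date → JDN 2640393.
The interval is |2644254 − 2640393| = 3861 days.

3861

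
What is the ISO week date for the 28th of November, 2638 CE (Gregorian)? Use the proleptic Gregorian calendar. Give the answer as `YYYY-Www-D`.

2638-W48-3

The weekday is Wednesday (ISO weekday 3).
That Wednesday belongs to ISO week 48 of ISO year 2638.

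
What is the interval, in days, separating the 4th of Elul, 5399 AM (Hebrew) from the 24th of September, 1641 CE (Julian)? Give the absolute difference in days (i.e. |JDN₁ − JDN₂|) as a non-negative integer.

762

JDN of the first date = 2319938.
JDN of the second date = 2320700.
|2320700 − 2319938| = 762.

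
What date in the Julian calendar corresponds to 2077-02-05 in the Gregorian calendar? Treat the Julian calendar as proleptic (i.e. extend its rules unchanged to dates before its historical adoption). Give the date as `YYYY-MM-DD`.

At this point the Julian calendar is 13 days behind the Gregorian.
5 February 2077 Gregorian − 13 days → 23 January 2077 Julian.

2077-01-23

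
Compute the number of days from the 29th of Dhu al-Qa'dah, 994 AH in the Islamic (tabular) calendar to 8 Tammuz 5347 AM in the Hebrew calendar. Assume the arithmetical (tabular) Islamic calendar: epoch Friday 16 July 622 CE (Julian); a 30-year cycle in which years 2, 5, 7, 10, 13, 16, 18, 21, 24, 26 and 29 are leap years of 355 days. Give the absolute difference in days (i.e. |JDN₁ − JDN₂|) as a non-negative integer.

245

First date → JDN 2300649; second date → JDN 2300894.
The interval is |2300649 − 2300894| = 245 days.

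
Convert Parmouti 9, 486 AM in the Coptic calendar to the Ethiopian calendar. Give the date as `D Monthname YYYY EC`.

Both dates share Julian Day Number 2002394; in the Ethiopian calendar that is 9 Miyazya 762 EC.

9 Miyazya 762 EC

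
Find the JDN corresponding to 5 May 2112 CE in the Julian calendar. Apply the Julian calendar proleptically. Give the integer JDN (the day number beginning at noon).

Equivalently 19 May 2112 (Gregorian).
JDN 2400001 is 17 November 1858 CE (Gregorian), MJD 0; the target day is +92590 days from there, so JDN = 2492591.

2492591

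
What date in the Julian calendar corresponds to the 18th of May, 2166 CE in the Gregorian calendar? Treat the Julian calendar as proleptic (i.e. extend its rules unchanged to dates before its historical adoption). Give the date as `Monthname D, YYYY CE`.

At this point the Julian calendar is 14 days behind the Gregorian.
18 May 2166 Gregorian − 14 days → 4 May 2166 Julian.

May 4, 2166 CE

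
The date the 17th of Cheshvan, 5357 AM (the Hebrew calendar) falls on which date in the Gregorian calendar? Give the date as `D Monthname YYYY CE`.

8 November 1596 CE

Both dates share Julian Day Number 2304299; in the Gregorian calendar that is 8 November 1596 CE.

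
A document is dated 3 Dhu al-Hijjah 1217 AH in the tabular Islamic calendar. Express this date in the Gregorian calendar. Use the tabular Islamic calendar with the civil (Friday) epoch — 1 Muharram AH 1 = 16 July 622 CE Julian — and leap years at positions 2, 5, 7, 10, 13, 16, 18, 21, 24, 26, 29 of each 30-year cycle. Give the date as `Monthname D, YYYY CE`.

March 27, 1803 CE

Julian Day Number of the source date = 2379677.
Converting JDN 2379677 to the Gregorian calendar gives 27 March 1803 CE.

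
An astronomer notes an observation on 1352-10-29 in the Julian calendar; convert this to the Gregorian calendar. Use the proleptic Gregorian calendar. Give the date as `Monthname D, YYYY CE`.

The Julian–Gregorian offset here is 8 days (Julian trailing).
29 October 1352 Julian + 8 days → 6 November 1352 Gregorian.

November 6, 1352 CE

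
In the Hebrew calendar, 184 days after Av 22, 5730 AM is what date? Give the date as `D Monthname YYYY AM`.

29 Shevat 5731 AM

JDN of Av 22, 5730 AM = 2440823.
2440823 + 184 = 2441007.
JDN 2441007 in the Hebrew calendar is 29 Shevat 5731 AM.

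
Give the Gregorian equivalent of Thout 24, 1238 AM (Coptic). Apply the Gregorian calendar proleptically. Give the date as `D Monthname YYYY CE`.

Both dates share Julian Day Number 2276867; in the Gregorian calendar that is 1 October 1521 CE.

1 October 1521 CE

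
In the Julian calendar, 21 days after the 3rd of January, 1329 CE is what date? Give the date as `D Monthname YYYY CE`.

Counting 21 days forward from JDN 2206478 reaches JDN 2206499, which is 24 January 1329 CE.

24 January 1329 CE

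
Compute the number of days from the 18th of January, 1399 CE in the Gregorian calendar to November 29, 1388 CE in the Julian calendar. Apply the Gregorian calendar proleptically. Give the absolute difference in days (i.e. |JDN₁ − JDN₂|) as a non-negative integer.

JDN of the first date = 2232052.
JDN of the second date = 2228358.
|2228358 − 2232052| = 3694.

3694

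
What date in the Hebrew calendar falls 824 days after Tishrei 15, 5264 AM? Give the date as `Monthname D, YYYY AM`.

Shevat 11, 5266 AM

Counting 824 days forward from JDN 2270306 reaches JDN 2271130, which is Shevat 11, 5266 AM.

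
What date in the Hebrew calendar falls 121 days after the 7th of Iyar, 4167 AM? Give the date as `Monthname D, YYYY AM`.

Elul 10, 4167 AM

JDN of the 7th of Iyar, 4167 AM = 1869835.
1869835 + 121 = 1869956.
JDN 1869956 in the Hebrew calendar is Elul 10, 4167 AM.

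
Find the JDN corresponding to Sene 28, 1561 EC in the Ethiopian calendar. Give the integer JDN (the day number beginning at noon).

2294308

In the proleptic Gregorian calendar the same day is 2 July 1569.
JDN 2299161 is 15 October 1582 CE (Gregorian); the target day is −4853 days from there, so JDN = 2294308.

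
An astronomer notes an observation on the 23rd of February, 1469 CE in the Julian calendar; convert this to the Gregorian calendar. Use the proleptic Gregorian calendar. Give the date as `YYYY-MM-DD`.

1469-03-04

The Julian–Gregorian offset here is 9 days (Julian trailing).
23 February 1469 Julian + 9 days → 4 March 1469 Gregorian.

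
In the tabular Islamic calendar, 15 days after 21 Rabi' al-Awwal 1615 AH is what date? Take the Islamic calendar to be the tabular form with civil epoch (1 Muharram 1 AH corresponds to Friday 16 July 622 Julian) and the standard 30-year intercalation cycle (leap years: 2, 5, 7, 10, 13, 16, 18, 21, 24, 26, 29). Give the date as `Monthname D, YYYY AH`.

Rabi' al-Thani 6, 1615 AH

JDN of 21 Rabi' al-Awwal 1615 AH = 2520467.
2520467 + 15 = 2520482.
JDN 2520482 in the tabular Islamic calendar is Rabi' al-Thani 6, 1615 AH.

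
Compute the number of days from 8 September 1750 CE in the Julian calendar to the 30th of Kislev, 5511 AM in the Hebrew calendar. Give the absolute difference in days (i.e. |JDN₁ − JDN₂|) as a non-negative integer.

JDN of the first date = 2360496.
JDN of the second date = 2360596.
|2360596 − 2360496| = 100.

100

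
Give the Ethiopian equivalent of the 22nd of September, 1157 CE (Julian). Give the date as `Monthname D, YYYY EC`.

The source date corresponds to 29 September 1157 in the proleptic Gregorian calendar (JDN 2143917).
That day falls on 25 Meskerem 1150 EC in the Ethiopian calendar.

Meskerem 25, 1150 EC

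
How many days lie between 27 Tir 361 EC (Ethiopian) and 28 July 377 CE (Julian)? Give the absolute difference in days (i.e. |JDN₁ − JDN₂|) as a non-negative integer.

3109

First date → JDN 1855857; second date → JDN 1858966.
The interval is |1855857 − 1858966| = 3109 days.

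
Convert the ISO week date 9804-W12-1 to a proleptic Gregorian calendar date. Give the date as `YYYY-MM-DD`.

9804-03-19

ISO week 1 of 9804 is the week containing the first Thursday of 9804.
Week 12, day 1 (Monday) lands on 9804-03-19.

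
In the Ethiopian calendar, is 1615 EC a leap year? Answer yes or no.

yes

1615 mod 4 = 3; in the Ethiopian calendar a year is leap when year mod 4 = 3, so it is a leap year.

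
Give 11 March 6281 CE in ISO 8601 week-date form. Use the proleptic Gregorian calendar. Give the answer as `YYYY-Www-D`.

6281-W10-5

The weekday is Friday (ISO weekday 5).
That Friday belongs to ISO week 10 of ISO year 6281.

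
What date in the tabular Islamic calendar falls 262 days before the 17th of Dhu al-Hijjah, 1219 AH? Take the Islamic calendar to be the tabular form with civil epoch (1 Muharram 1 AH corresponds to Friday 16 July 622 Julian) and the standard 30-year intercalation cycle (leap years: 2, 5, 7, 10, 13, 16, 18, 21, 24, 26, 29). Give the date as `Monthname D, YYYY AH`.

JDN of the 17th of Dhu al-Hijjah, 1219 AH = 2380400.
2380400 − 262 = 2380138.
JDN 2380138 in the tabular Islamic calendar is Rabi' al-Awwal 21, 1219 AH.

Rabi' al-Awwal 21, 1219 AH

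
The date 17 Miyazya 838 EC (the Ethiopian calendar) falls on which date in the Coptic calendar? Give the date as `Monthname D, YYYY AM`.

Parmouti 17, 562 AM

The source date corresponds to 16 April 846 in the proleptic Gregorian calendar (JDN 2030161).
That day falls on 17 Parmouti 562 AM in the Coptic calendar.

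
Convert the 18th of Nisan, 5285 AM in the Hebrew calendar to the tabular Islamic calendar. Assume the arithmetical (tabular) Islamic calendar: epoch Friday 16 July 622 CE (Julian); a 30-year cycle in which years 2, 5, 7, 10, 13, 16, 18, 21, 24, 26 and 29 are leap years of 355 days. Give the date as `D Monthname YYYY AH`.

17 Jumada al-Thani 931 AH

Both dates share Julian Day Number 2278165; in the tabular Islamic calendar that is 17 Jumada al-Thani 931 AH.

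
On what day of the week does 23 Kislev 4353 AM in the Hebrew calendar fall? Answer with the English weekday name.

In the proleptic Gregorian calendar this is 6 December 592 (JDN 1937624).
JDN 1937624 mod 7 = 3, and JDN 0 was a Monday, so this is a Thursday.

Thursday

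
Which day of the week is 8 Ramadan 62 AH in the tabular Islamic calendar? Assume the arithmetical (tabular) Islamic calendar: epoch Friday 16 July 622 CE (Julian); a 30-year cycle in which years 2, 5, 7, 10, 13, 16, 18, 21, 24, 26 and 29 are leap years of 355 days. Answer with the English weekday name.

Wednesday

Equivalently 24 May 682 Gregorian, JDN 1970299.
JDN 1970299 mod 7 = 2, and JDN 0 was a Monday, so this is a Wednesday.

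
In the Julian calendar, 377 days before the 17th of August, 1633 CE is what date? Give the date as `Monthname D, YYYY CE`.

August 5, 1632 CE

JDN of the 17th of August, 1633 CE = 2317740.
2317740 − 377 = 2317363.
JDN 2317363 in the Julian calendar is August 5, 1632 CE.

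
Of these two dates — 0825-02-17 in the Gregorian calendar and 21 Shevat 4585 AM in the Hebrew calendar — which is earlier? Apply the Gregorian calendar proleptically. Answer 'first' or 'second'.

second

Converting both to JDN: 2022433 vs 2022402; the smaller is the second.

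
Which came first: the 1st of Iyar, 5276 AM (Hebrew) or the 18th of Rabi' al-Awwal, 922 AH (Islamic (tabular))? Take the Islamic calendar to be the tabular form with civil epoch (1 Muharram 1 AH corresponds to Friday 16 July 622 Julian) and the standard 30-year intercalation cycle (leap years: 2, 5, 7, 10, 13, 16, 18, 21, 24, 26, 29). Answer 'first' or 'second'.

first

Converting both to JDN: 2274870 vs 2274888; the smaller is the first.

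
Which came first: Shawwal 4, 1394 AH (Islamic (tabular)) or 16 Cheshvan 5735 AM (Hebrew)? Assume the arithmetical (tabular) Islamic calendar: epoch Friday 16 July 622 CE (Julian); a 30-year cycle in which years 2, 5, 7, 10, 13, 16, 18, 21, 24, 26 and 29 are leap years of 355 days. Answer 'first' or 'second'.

first

First date → JDN 2442342; second date → JDN 2442353.
JDN 2442342 < JDN 2442353, so the first date is earlier.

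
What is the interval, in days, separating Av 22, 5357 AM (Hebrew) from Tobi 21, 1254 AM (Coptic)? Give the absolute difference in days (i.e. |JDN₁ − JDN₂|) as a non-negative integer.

21742

First date → JDN 2304570; second date → JDN 2282828.
The interval is |2304570 − 2282828| = 21742 days.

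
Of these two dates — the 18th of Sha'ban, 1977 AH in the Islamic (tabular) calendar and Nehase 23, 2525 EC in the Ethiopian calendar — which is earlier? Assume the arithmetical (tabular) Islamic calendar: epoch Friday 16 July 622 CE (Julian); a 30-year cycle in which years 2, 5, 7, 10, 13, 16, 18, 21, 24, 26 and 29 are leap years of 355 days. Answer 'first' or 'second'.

The two dates have Julian Day Numbers 2648893 and 2646464 respectively.
Since 2646464 < 2648893, the second date comes first.

second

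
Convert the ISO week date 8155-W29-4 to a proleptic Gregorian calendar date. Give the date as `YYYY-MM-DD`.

ISO week 1 of 8155 is the week containing the first Thursday of 8155.
Week 29, day 4 (Thursday) lands on 8155-07-17.

8155-07-17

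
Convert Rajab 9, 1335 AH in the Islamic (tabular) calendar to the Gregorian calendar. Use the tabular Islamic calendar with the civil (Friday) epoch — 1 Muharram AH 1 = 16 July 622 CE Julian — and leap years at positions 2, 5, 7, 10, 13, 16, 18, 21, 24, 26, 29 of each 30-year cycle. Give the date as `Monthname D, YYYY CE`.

May 1, 1917 CE

Both dates share Julian Day Number 2421350; in the Gregorian calendar that is 1 May 1917 CE.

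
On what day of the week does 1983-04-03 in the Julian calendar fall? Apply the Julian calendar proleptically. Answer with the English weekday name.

Saturday

In the Gregorian calendar this is 16 April 1983 (JDN 2445441).
JDN 2445441 mod 7 = 5, and JDN 0 was a Monday, so this is a Saturday.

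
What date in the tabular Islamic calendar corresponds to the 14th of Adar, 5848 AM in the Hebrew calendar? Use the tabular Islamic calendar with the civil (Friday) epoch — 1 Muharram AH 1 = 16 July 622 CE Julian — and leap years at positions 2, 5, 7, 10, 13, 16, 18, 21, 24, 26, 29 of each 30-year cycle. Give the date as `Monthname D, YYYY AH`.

Sha'ban 13, 1511 AH

The source date corresponds to 7 March 2088 in the Gregorian calendar (JDN 2483753).
That day falls on 13 Sha'ban 1511 AH in the tabular Islamic calendar.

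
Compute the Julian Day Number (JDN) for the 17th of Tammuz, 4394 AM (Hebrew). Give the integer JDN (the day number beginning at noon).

Equivalently 22 June 634 (proleptic Gregorian).
JDN 2451545 is 1 January 2000 CE (Gregorian); the target day is −498749 days from there, so JDN = 1952796.

1952796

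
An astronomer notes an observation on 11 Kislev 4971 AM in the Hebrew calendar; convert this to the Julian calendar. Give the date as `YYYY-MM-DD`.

Both dates share Julian Day Number 2163343; in the Julian calendar that is 29 November 1210 CE.

1210-11-29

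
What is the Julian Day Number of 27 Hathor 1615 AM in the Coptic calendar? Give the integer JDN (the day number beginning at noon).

In the Gregorian calendar the same day is 5 December 1898.
JDN 2400001 is 17 November 1858 CE (Gregorian), MJD 0; the target day is +14628 days from there, so JDN = 2414629.

2414629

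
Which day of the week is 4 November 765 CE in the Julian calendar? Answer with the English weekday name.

This is JDN 2000782 (8 November 765 Gregorian).
JDN 2000782 mod 7 = 0, and JDN 0 was a Monday, so this is a Monday.

Monday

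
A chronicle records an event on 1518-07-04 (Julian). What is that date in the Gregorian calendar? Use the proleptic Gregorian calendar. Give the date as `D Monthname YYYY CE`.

14 July 1518 CE

At this point the Julian calendar is 10 days behind the Gregorian.
4 July 1518 Julian + 10 days → 14 July 1518 Gregorian.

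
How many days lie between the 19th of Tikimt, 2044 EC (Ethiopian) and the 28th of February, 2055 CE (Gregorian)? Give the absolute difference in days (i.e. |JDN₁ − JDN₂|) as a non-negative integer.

1217

First date → JDN 2470475; second date → JDN 2471692.
The interval is |2470475 − 2471692| = 1217 days.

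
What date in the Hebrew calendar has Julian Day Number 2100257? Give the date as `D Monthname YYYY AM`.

The proleptic Gregorian equivalent of JDN 2100257 is 17 March 1038.
In the Hebrew calendar that day is 3 Nisan 4798 AM.

3 Nisan 4798 AM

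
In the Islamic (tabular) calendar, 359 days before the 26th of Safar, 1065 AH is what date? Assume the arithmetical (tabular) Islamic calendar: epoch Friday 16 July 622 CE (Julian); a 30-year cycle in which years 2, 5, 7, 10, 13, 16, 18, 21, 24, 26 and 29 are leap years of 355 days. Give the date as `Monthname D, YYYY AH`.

Safar 21, 1064 AH

Counting 359 days back from JDN 2325541 reaches JDN 2325182, which is Safar 21, 1064 AH.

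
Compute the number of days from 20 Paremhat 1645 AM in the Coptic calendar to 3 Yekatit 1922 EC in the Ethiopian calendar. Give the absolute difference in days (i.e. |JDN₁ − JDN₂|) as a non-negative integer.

318

JDN of the first date = 2425700.
JDN of the second date = 2426018.
|2426018 − 2425700| = 318.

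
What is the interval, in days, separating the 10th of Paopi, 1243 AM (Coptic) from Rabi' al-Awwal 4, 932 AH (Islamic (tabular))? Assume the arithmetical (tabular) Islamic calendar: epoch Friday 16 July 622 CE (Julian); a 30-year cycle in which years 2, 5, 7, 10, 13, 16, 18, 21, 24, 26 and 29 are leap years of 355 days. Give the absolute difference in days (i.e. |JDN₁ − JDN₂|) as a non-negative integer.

292

First date → JDN 2278709; second date → JDN 2278417.
The interval is |2278709 − 2278417| = 292 days.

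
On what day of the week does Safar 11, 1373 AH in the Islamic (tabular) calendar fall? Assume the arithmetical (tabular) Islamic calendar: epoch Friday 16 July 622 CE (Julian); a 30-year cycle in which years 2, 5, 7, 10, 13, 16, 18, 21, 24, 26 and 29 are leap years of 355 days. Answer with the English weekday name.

Tuesday

In the Gregorian calendar this is 20 October 1953 (JDN 2434671).
JDN 2434671 mod 7 = 1, and JDN 0 was a Monday, so this is a Tuesday.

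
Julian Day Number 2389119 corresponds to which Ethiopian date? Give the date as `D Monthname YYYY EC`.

24 Tir 1821 EC

The Gregorian equivalent of JDN 2389119 is 31 January 1829.
In the Ethiopian calendar that day is 24 Tir 1821 EC.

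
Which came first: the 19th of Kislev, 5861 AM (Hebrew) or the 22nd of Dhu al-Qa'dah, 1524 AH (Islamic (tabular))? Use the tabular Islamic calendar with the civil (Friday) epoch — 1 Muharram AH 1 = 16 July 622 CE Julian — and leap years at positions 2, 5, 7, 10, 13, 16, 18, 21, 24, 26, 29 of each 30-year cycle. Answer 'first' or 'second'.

first

The two dates have Julian Day Numbers 2488424 and 2488456 respectively.
Since 2488424 < 2488456, the first date comes first.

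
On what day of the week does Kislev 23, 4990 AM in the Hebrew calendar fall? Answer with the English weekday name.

Monday

Equivalently 17 December 1229 Gregorian, JDN 2170294.
JDN 2170294 mod 7 = 0, and JDN 0 was a Monday, so this is a Monday.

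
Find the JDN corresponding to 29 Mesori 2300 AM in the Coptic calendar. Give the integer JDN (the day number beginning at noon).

Equivalently 8 September 2584 (Gregorian).
JDN 2400001 is 17 November 1858 CE (Gregorian), MJD 0; the target day is +265097 days from there, so JDN = 2665098.

2665098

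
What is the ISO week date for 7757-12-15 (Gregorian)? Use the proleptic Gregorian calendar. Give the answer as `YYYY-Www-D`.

The weekday is Thursday (ISO weekday 4).
That Thursday belongs to ISO week 50 of ISO year 7757.

7757-W50-4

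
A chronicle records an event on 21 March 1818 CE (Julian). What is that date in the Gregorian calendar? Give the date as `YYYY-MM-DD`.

At this point the Julian calendar is 12 days behind the Gregorian.
21 March 1818 Julian + 12 days → 2 April 1818 Gregorian.

1818-04-02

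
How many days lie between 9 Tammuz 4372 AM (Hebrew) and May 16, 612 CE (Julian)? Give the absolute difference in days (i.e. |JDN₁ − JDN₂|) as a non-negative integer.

JDN of the first date = 1944756.
JDN of the second date = 1944727.
|1944727 − 1944756| = 29.

29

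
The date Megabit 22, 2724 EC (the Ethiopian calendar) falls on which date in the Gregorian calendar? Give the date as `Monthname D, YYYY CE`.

Both dates share Julian Day Number 2718998; in the Gregorian calendar that is 6 April 2732 CE.

April 6, 2732 CE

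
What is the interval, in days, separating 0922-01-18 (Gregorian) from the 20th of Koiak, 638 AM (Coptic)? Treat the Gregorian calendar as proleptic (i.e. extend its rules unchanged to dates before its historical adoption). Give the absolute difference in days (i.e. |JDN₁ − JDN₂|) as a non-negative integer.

28

First date → JDN 2057831; second date → JDN 2057803.
The interval is |2057831 − 2057803| = 28 days.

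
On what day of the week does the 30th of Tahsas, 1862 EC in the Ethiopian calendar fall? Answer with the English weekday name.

Equivalently 7 January 1870 Gregorian, JDN 2404070.
Since JDN mod 7 = 4 (0 = Monday), the day is Friday.

Friday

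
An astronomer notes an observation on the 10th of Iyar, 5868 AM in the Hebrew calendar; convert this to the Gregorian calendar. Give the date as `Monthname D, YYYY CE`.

Julian Day Number of the source date = 2491102.
Converting JDN 2491102 to the Gregorian calendar gives 21 April 2108 CE.

April 21, 2108 CE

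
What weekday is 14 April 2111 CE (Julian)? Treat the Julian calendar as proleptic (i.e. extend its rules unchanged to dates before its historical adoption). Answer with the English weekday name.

In the Gregorian calendar this is 28 April 2111 (JDN 2492204).
JDN 2492204 mod 7 = 1, and JDN 0 was a Monday, so this is a Tuesday.

Tuesday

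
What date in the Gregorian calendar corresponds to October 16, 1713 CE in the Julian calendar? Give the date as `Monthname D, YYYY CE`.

October 27, 1713 CE

At this point the Julian calendar is 11 days behind the Gregorian.
16 October 1713 Julian + 11 days → 27 October 1713 Gregorian.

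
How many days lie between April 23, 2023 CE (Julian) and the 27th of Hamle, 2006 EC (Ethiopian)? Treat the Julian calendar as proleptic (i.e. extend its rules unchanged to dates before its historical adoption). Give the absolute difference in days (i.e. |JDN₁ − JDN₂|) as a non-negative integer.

JDN of the first date = 2460071.
JDN of the second date = 2456873.
|2456873 − 2460071| = 3198.

3198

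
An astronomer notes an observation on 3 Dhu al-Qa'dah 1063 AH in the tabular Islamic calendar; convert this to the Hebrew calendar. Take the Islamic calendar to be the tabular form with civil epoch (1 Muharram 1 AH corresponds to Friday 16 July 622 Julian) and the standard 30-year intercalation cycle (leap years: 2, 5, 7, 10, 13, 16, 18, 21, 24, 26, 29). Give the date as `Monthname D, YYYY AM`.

Both dates share Julian Day Number 2325074; in the Hebrew calendar that is 4 Tishrei 5414 AM.

Tishrei 4, 5414 AM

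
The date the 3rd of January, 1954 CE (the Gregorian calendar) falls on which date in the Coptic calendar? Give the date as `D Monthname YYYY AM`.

25 Koiak 1670 AM

Julian Day Number of the source date = 2434746.
Converting JDN 2434746 to the Coptic calendar gives 25 Koiak 1670 AM.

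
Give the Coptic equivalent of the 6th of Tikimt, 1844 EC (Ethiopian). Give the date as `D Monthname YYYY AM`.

6 Paopi 1568 AM

Both dates share Julian Day Number 2397412; in the Coptic calendar that is 6 Paopi 1568 AM.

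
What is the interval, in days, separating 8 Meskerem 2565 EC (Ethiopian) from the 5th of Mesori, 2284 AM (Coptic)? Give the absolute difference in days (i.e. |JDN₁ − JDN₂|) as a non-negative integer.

1499

First date → JDN 2660729; second date → JDN 2659230.
The interval is |2660729 − 2659230| = 1499 days.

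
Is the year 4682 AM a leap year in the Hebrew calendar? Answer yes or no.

Hebrew year 4682 is year 8 of its 19-year Metonic cycle; leap years are at positions 3, 6, 8, 11, 14, 17, 19, so it is a leap year (13 months).

yes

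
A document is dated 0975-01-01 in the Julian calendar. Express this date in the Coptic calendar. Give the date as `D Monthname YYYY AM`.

The source date corresponds to 6 January 975 in the proleptic Gregorian calendar (JDN 2077177).
That day falls on 6 Tobi 691 AM in the Coptic calendar.

6 Tobi 691 AM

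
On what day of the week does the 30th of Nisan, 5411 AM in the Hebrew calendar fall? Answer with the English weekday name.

In the Gregorian calendar this is 21 April 1651 (JDN 2324186).
2324186 ≡ 4 (mod 7); counting from Monday = 0 gives Friday.

Friday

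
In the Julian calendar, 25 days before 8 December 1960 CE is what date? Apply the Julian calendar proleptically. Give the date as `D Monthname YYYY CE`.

JDN of 8 December 1960 CE = 2437290.
2437290 − 25 = 2437265.
JDN 2437265 in the Julian calendar is 13 November 1960 CE.

13 November 1960 CE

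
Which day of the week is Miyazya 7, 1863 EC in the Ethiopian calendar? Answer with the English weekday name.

Equivalently 14 April 1871 Gregorian, JDN 2404532.
2404532 ≡ 4 (mod 7); counting from Monday = 0 gives Friday.

Friday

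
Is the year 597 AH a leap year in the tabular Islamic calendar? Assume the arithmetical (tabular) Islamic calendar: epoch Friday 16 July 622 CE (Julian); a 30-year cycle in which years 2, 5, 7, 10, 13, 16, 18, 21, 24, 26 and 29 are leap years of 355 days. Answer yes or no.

Year 597 AH is year 27 of its 30-year cycle; leap positions are 2, 5, 7, 10, 13, 16, 18, 21, 24, 26, 29, so it is a common year (354 days).

no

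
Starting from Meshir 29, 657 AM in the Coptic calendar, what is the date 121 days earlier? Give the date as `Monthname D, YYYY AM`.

Paopi 28, 657 AM

The starting date is JDN 2064812; 2064812 − 121 = 2064691.
JDN 2064691 corresponds to Paopi 28, 657 AM.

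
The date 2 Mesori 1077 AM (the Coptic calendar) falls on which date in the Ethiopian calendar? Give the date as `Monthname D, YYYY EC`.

The source date corresponds to 3 August 1361 in the proleptic Gregorian calendar (JDN 2218370).
That day falls on 2 Nehase 1353 EC in the Ethiopian calendar.

Nehase 2, 1353 EC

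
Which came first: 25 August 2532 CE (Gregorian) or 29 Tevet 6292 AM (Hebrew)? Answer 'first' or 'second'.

The two dates have Julian Day Numbers 2646091 and 2645862 respectively.
Since 2645862 < 2646091, the second date comes first.

second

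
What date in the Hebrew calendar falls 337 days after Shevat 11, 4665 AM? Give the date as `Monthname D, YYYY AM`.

Tevet 22, 4666 AM

The starting date is JDN 2051628; 2051628 + 337 = 2051965.
JDN 2051965 corresponds to Tevet 22, 4666 AM.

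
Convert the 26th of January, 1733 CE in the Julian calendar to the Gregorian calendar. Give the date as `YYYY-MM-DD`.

At this point the Julian calendar is 11 days behind the Gregorian.
26 January 1733 Julian + 11 days → 6 February 1733 Gregorian.

1733-02-06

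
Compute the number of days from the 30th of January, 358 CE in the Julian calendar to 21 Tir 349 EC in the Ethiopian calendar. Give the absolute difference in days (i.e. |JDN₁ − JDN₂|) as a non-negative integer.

JDN of the first date = 1851847.
JDN of the second date = 1851468.
|1851468 − 1851847| = 379.

379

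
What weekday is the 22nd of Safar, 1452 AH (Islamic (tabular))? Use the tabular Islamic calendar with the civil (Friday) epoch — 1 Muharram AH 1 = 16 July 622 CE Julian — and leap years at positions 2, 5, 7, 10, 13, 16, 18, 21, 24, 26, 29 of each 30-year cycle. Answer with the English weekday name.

Monday

This is JDN 2462677 (24 June 2030 Gregorian).
JDN 2462677 mod 7 = 0, and JDN 0 was a Monday, so this is a Monday.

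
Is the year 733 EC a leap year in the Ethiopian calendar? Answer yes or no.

no

733 mod 4 = 1; in the Ethiopian calendar a year is leap when year mod 4 = 3, so it is a common year.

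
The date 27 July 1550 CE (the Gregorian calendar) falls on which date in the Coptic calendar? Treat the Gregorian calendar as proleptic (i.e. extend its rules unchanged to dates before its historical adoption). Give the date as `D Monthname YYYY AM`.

Julian Day Number of the source date = 2287393.
Converting JDN 2287393 to the Coptic calendar gives 23 Epip 1266 AM.

23 Epip 1266 AM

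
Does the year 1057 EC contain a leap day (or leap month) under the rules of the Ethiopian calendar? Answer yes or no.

1057 mod 4 = 1; in the Ethiopian calendar a year is leap when year mod 4 = 3, so it is a common year.

no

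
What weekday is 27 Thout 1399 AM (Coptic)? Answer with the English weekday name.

Sunday

This is JDN 2335675 (4 October 1682 Gregorian).
JDN 2335675 mod 7 = 6, and JDN 0 was a Monday, so this is a Sunday.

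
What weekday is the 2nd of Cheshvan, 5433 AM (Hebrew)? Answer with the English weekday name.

Sunday

Equivalently 23 October 1672 Gregorian, JDN 2332042.
2332042 ≡ 6 (mod 7); counting from Monday = 0 gives Sunday.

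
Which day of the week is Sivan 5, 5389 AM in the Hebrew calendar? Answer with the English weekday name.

Sunday

Equivalently 27 May 1629 Gregorian, JDN 2316187.
JDN 2316187 mod 7 = 6, and JDN 0 was a Monday, so this is a Sunday.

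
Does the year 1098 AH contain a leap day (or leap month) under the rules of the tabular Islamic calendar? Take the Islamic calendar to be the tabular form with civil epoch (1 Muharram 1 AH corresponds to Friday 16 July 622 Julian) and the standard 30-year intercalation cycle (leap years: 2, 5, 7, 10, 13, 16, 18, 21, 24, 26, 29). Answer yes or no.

yes

Year 1098 AH is year 18 of its 30-year cycle; leap positions are 2, 5, 7, 10, 13, 16, 18, 21, 24, 26, 29, so it is a leap year (355 days).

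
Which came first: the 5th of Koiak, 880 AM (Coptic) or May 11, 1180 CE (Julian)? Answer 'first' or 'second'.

The two dates have Julian Day Numbers 2146179 and 2152184 respectively.
Since 2146179 < 2152184, the first date comes first.

first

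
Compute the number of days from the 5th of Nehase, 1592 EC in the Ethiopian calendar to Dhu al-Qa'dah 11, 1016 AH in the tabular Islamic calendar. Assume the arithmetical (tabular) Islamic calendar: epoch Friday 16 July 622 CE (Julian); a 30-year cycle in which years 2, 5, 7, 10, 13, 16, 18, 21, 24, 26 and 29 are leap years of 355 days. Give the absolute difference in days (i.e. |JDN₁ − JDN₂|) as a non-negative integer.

JDN of the first date = 2305668.
JDN of the second date = 2308427.
|2308427 − 2305668| = 2759.

2759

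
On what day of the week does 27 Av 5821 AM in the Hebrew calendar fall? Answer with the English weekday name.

Saturday

Equivalently 13 August 2061 Gregorian, JDN 2474050.
2474050 ≡ 5 (mod 7); counting from Monday = 0 gives Saturday.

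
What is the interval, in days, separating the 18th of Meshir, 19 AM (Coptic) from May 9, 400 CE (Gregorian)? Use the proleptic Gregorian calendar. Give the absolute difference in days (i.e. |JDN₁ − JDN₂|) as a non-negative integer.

JDN of the first date = 1831771.
JDN of the second date = 1867286.
|1867286 − 1831771| = 35515.

35515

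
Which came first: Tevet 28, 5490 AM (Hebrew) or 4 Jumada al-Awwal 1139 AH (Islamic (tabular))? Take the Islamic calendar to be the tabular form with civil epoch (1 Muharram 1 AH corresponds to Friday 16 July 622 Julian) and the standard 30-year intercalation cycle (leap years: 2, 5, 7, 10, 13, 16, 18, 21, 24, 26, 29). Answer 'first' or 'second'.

First date → JDN 2352946; second date → JDN 2351830.
JDN 2351830 < JDN 2352946, so the second date is earlier.

second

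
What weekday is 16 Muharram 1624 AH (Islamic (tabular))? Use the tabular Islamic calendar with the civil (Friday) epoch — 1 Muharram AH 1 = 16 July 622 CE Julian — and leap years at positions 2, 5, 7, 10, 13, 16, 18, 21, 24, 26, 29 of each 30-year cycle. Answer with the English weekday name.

In the Gregorian calendar this is 4 April 2197 (JDN 2523592).
2523592 ≡ 1 (mod 7); counting from Monday = 0 gives Tuesday.

Tuesday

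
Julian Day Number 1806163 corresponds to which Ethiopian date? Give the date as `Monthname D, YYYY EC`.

JDN 1806163 is 2 January 233 in the proleptic Gregorian calendar.
In the Ethiopian calendar that day is Tir 7, 225 EC.

Tir 7, 225 EC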